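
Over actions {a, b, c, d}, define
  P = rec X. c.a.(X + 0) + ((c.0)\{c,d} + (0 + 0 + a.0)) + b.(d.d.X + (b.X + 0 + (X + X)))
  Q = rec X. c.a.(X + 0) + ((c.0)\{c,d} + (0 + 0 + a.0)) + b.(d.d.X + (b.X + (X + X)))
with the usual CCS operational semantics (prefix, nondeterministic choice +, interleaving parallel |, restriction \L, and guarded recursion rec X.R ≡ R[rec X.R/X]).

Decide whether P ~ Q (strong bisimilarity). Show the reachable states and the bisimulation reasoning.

Reachable graph of P (6 states):
  s0 = rec X. c.a.(X + 0) + ((c.0)\{c,d} + (0 + 0 + a.0)) + b.(d.d.X + (b.X + 0 + (X + X))) ⊢ =a=> s1, =b=> s2, =c=> s3
  s1 = 0 ⊢ ·
  s2 = d.d.(rec X. c.a.(X + 0) + ((c.0)\{c,d} + (0 + 0 + a.0)) + b.(d.d.X + (b.X + 0 + (X + X)))) + (b.(rec X. c.a.(X + 0) + ((c.0)\{c,d} + (0 + 0 + a.0)) + b.(d.d.X + (b.X + 0 + (X + X)))) + 0 + ((rec X. c.a.(X + 0) + ((c.0)\{c,d} + (0 + 0 + a.0)) + b.(d.d.X + (b.X + 0 + (X + X)))) + (rec X. c.a.(X + 0) + ((c.0)\{c,d} + (0 + 0 + a.0)) + b.(d.d.X + (b.X + 0 + (X + X)))))) ⊢ =a=> s1, =b=> s0, =b=> s2, =c=> s3, =d=> s4
  s3 = a.((rec X. c.a.(X + 0) + ((c.0)\{c,d} + (0 + 0 + a.0)) + b.(d.d.X + (b.X + 0 + (X + X)))) + 0) ⊢ =a=> s5
  s4 = d.(rec X. c.a.(X + 0) + ((c.0)\{c,d} + (0 + 0 + a.0)) + b.(d.d.X + (b.X + 0 + (X + X)))) ⊢ =d=> s0
  s5 = (rec X. c.a.(X + 0) + ((c.0)\{c,d} + (0 + 0 + a.0)) + b.(d.d.X + (b.X + 0 + (X + X)))) + 0 ⊢ =a=> s1, =b=> s2, =c=> s3
Reachable graph of Q (6 states):
  t0 = rec X. c.a.(X + 0) + ((c.0)\{c,d} + (0 + 0 + a.0)) + b.(d.d.X + (b.X + (X + X))) ⊢ =a=> t1, =b=> t2, =c=> t3
  t1 = 0 ⊢ ·
  t2 = d.d.(rec X. c.a.(X + 0) + ((c.0)\{c,d} + (0 + 0 + a.0)) + b.(d.d.X + (b.X + (X + X)))) + (b.(rec X. c.a.(X + 0) + ((c.0)\{c,d} + (0 + 0 + a.0)) + b.(d.d.X + (b.X + (X + X)))) + ((rec X. c.a.(X + 0) + ((c.0)\{c,d} + (0 + 0 + a.0)) + b.(d.d.X + (b.X + (X + X)))) + (rec X. c.a.(X + 0) + ((c.0)\{c,d} + (0 + 0 + a.0)) + b.(d.d.X + (b.X + (X + X)))))) ⊢ =a=> t1, =b=> t0, =b=> t2, =c=> t3, =d=> t4
  t3 = a.((rec X. c.a.(X + 0) + ((c.0)\{c,d} + (0 + 0 + a.0)) + b.(d.d.X + (b.X + (X + X)))) + 0) ⊢ =a=> t5
  t4 = d.(rec X. c.a.(X + 0) + ((c.0)\{c,d} + (0 + 0 + a.0)) + b.(d.d.X + (b.X + (X + X)))) ⊢ =d=> t0
  t5 = (rec X. c.a.(X + 0) + ((c.0)\{c,d} + (0 + 0 + a.0)) + b.(d.d.X + (b.X + (X + X)))) + 0 ⊢ =a=> t1, =b=> t2, =c=> t3
Partition-refinement fixed point:
  B0 = {s0, s5, t0, t5}
  B1 = {s1, t1}
  B2 = {s2, t2}
  B3 = {s4, t4}
  B4 = {s3, t3}
s0 ∈ B0, t0 ∈ B0 → same block

bisimilar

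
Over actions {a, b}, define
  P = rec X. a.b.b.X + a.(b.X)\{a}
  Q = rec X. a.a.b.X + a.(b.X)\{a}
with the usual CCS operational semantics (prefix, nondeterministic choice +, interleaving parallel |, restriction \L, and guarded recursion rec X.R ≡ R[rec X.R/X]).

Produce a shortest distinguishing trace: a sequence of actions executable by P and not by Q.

abb

Reachable graph of P (5 states):
  u0 = rec X. a.b.b.X + a.(b.X)\{a} → ··a··> u1, ··a··> u2
  u1 = (b.(rec X. a.b.b.X + a.(b.X)\{a}))\{a} → ··b··> u3
  u2 = b.b.(rec X. a.b.b.X + a.(b.X)\{a}) → ··b··> u4
  u3 = (rec X. a.b.b.X + a.(b.X)\{a})\{a} → deadlocked
  u4 = b.(rec X. a.b.b.X + a.(b.X)\{a}) → ··b··> u0
Reachable graph of Q (5 states):
  v0 = rec X. a.a.b.X + a.(b.X)\{a} → ··a··> v1, ··a··> v2
  v1 = (b.(rec X. a.a.b.X + a.(b.X)\{a}))\{a} → ··b··> v3
  v2 = a.b.(rec X. a.a.b.X + a.(b.X)\{a}) → ··a··> v4
  v3 = (rec X. a.a.b.X + a.(b.X)\{a})\{a} → deadlocked
  v4 = b.(rec X. a.a.b.X + a.(b.X)\{a}) → ··b··> v0
Trace ⟨abb⟩ through P, begin at {u0}:
  [1] a ⇒ {u1, u2}
  [2] b ⇒ {u3, u4}
  [3] b ⇒ {u0}
  P completes σ.
Trace ⟨abb⟩ through Q, begin at {v0}:
  [1] a ⇒ {v1, v2}
  [2] b ⇒ {v3}
  [3] b ⇒ ∅ (Q stuck)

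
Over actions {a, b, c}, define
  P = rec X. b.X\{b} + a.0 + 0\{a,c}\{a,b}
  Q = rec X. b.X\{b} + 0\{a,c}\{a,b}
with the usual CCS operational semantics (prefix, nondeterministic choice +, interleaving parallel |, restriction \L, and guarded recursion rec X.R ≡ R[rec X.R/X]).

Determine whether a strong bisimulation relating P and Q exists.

Reachable graph of P (4 states):
  u0 = rec X. b.X\{b} + a.0 + 0\{a,c}\{a,b} :: ··a··> u1, ··b··> u2
  u1 = 0 :: deadlocked
  u2 = (rec X. b.X\{b} + a.0 + 0\{a,c}\{a,b})\{b} :: ··a··> u3
  u3 = 0\{b} :: deadlocked
Reachable graph of Q (2 states):
  v0 = rec X. b.X\{b} + 0\{a,c}\{a,b} :: ··b··> v1
  v1 = (rec X. b.X\{b} + 0\{a,c}\{a,b})\{b} :: deadlocked
Bisimilarity quotient blocks:
  B0 = {u0}
  B1 = {u1, u3, v1}
  B2 = {u2}
  B3 = {v0}
u0 ∈ B0, v0 ∈ B3 → different blocks

NO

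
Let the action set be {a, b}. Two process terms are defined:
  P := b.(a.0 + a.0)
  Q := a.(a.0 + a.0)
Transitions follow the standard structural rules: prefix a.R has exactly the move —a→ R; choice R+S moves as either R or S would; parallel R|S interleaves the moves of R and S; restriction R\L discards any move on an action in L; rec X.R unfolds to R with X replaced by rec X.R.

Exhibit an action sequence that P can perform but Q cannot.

P's transition system — 3 states:
  s0 = b.(a.0 + a.0) has moves —b→ s1
  s1 = a.0 + a.0 has moves —a→ s2
  s2 = 0 has moves ∅
Q's transition system — 3 states:
  t0 = a.(a.0 + a.0) has moves —a→ t1
  t1 = a.0 + a.0 has moves —a→ t2
  t2 = 0 has moves ∅
Run σ = ⟨b⟩ on P: start {s0}
  [1] b ⇒ {s1}
  P completes σ.
Run σ = ⟨b⟩ on Q: start {t0}
  [1] b ⇒ ∅  — Q cannot continue

b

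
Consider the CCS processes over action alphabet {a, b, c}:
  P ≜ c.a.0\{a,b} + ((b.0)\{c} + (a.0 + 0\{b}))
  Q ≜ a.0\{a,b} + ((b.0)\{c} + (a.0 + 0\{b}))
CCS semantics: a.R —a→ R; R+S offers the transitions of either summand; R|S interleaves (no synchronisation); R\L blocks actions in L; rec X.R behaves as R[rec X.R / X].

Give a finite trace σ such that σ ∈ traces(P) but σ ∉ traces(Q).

Reachable graph of P (5 states):
  m0 = c.a.0\{a,b} + ((b.0)\{c} + (a.0 + 0\{b})) :: --a--▸ m1, --b--▸ m2, --c--▸ m3
  m1 = 0 :: deadlocked
  m2 = 0\{c} :: deadlocked
  m3 = a.0\{a,b} :: --a--▸ m4
  m4 = 0\{a,b} :: deadlocked
Reachable graph of Q (4 states):
  n0 = a.0\{a,b} + ((b.0)\{c} + (a.0 + 0\{b})) :: --a--▸ n1, --a--▸ n2, --b--▸ n3
  n1 = 0 :: deadlocked
  n2 = 0\{a,b} :: deadlocked
  n3 = 0\{c} :: deadlocked
Run σ = ⟨c⟩ on P: start {m0}
  [1] c ⇒ {m3}
  P completes σ.
Run σ = ⟨c⟩ on Q: start {n0}
  [1] c ⇒ ∅  — Q cannot continue

c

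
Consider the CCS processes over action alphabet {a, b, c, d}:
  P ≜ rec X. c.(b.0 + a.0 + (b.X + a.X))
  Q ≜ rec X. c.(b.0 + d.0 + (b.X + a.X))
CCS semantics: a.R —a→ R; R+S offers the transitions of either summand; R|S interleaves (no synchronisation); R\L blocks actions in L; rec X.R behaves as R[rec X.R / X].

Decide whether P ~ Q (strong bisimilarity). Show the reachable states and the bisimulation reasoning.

Reachable graph of P (3 states):
  u0 = rec X. c.(b.0 + a.0 + (b.X + a.X)) → —c→ u1
  u1 = b.0 + a.0 + (b.(rec X. c.(b.0 + a.0 + (b.X + a.X))) + a.(rec X. c.(b.0 + a.0 + (b.X + a.X)))) → —a→ u0, —a→ u2, —b→ u0, —b→ u2
  u2 = 0 → ·
Reachable graph of Q (3 states):
  v0 = rec X. c.(b.0 + d.0 + (b.X + a.X)) → —c→ v1
  v1 = b.0 + d.0 + (b.(rec X. c.(b.0 + d.0 + (b.X + a.X))) + a.(rec X. c.(b.0 + d.0 + (b.X + a.X)))) → —a→ v0, —b→ v0, —b→ v2, —d→ v2
  v2 = 0 → ·
Bisimilarity quotient blocks:
  B0 = {u0}
  B1 = {u1}
  B2 = {u2, v2}
  B3 = {v0}
  B4 = {v1}
u0 ∈ B0, v0 ∈ B3 → different blocks

P ≁ Q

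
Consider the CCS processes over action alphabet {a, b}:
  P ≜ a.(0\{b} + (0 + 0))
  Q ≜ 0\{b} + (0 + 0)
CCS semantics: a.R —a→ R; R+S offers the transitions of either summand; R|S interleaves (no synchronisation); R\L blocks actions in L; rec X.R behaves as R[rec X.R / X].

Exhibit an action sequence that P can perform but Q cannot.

a

Reachable graph of P (2 states):
  u0 = a.(0\{b} + (0 + 0)) has moves ··a··> u1
  u1 = 0\{b} + (0 + 0) has moves deadlocked
Reachable graph of Q (1 states):
  v0 = 0\{b} + (0 + 0) has moves deadlocked
Executing a from P (initial set {u0}):
  after a @ step 1: {u1}
  P completes σ.
Executing a from Q (initial set {v0}):
  after a @ step 1: ∅  — Q cannot continue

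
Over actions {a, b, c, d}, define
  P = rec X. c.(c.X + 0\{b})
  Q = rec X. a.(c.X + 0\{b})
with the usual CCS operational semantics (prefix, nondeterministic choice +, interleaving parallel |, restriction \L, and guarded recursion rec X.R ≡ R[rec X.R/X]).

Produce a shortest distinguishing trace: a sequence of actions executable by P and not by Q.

c

LTS(P): 2 reachable states
  u0 = rec X. c.(c.X + 0\{b}) | ··c··> u1
  u1 = c.(rec X. c.(c.X + 0\{b})) + 0\{b} | ··c··> u0
LTS(Q): 2 reachable states
  v0 = rec X. a.(c.X + 0\{b}) | ··a··> v1
  v1 = c.(rec X. a.(c.X + 0\{b})) + 0\{b} | ··c··> v0
Trace ⟨c⟩ through P, begin at {u0}:
  after c @ step 1: {u1}
  P completes σ.
Trace ⟨c⟩ through Q, begin at {v0}:
  after c @ step 1: no successor for Q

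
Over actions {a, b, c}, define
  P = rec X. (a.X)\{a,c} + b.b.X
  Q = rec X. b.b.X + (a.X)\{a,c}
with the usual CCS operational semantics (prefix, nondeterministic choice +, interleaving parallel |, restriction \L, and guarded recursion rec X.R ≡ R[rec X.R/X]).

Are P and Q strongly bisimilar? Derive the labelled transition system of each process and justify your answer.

P's transition system — 2 states:
  p0 = rec X. (a.X)\{a,c} + b.b.X | --b--▸ p1
  p1 = b.(rec X. (a.X)\{a,c} + b.b.X) | --b--▸ p0
Q's transition system — 2 states:
  q0 = rec X. b.b.X + (a.X)\{a,c} | --b--▸ q1
  q1 = b.(rec X. b.b.X + (a.X)\{a,c}) | --b--▸ q0
Coarsest stable partition (strong bisimilarity classes):
  B0 = {p0, p1, q0, q1}
p0 ∈ B0, q0 ∈ B0 → same block

YES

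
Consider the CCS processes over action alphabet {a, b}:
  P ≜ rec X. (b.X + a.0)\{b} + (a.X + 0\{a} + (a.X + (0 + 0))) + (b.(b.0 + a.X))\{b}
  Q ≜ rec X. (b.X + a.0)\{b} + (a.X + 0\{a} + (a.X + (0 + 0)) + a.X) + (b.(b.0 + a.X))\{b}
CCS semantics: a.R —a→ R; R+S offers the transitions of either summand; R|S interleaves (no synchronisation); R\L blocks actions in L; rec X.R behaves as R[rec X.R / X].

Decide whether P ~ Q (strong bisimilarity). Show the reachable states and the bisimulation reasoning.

YES

LTS(P): 2 reachable states
  p0 = rec X. (b.X + a.0)\{b} + (a.X + 0\{a} + (a.X + (0 + 0))) + (b.(b.0 + a.X))\{b} → =a=> p0, =a=> p1
  p1 = 0\{b} → ∅
LTS(Q): 2 reachable states
  q0 = rec X. (b.X + a.0)\{b} + (a.X + 0\{a} + (a.X + (0 + 0)) + a.X) + (b.(b.0 + a.X))\{b} → =a=> q0, =a=> q1
  q1 = 0\{b} → ∅
Partition-refinement fixed point:
  B0 = {p0, q0}
  B1 = {p1, q1}
p0 ∈ B0, q0 ∈ B0 → same block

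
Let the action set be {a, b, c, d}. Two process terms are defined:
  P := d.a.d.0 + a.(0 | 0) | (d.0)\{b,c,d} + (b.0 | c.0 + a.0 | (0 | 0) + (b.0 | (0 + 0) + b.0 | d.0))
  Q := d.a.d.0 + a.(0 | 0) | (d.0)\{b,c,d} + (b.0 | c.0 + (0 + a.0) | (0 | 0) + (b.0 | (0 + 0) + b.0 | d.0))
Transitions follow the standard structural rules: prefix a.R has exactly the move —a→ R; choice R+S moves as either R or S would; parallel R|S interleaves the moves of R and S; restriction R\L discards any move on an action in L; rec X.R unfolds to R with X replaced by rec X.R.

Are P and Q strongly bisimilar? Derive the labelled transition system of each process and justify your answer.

Reachable graph of P (11 states):
  m0 = d.a.d.0 + a.(0 | 0) | (d.0)\{b,c,d} + (b.0 | c.0 + a.0 | (0 | 0) + (b.0 | (0 + 0) + b.0 | d.0)) has moves ··a··> m1, ··a··> m2, ··b··> m3, ··b··> m4, ··b··> m5, ··c··> m6, ··d··> m6, ··d··> m7
  m1 = 0 | (0 | 0) has moves ∅
  m2 = 0 | 0 | (d.0)\{b,c,d} has moves ∅
  m3 = 0 | (0 + 0) has moves ∅
  m4 = 0 | c.0 has moves ··c··> m8
  m5 = 0 | d.0 has moves ··d··> m8
  m6 = b.0 | 0 has moves ··b··> m8
  m7 = a.d.0 has moves ··a··> m9
  m8 = 0 | 0 has moves ∅
  m9 = d.0 has moves ··d··> m10
  m10 = 0 has moves ∅
Reachable graph of Q (11 states):
  n0 = d.a.d.0 + a.(0 | 0) | (d.0)\{b,c,d} + (b.0 | c.0 + (0 + a.0) | (0 | 0) + (b.0 | (0 + 0) + b.0 | d.0)) has moves ··a··> n1, ··a··> n2, ··b··> n3, ··b··> n4, ··b··> n5, ··c··> n6, ··d··> n6, ··d··> n7
  n1 = 0 | (0 | 0) has moves ∅
  n2 = 0 | 0 | (d.0)\{b,c,d} has moves ∅
  n3 = 0 | (0 + 0) has moves ∅
  n4 = 0 | c.0 has moves ··c··> n8
  n5 = 0 | d.0 has moves ··d··> n8
  n6 = b.0 | 0 has moves ··b··> n8
  n7 = a.d.0 has moves ··a··> n9
  n8 = 0 | 0 has moves ∅
  n9 = d.0 has moves ··d··> n10
  n10 = 0 has moves ∅
Coarsest stable partition (strong bisimilarity classes):
  B0 = {m0, n0}
  B1 = {m6, n6}
  B2 = {m1, m10, m2, m3, m8, n1, n10, n2, n3, n8}
  B3 = {m5, m9, n5, n9}
  B4 = {m7, n7}
  B5 = {m4, n4}
m0 ∈ B0, n0 ∈ B0 → same block

YES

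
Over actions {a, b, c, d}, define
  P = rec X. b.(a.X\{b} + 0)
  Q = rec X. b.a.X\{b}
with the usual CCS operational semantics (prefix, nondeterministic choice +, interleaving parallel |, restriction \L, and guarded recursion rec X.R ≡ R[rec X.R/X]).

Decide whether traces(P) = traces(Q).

traces(P) = traces(Q)

Reachable graph of P (3 states):
  s0 = rec X. b.(a.X\{b} + 0) | --b--▸ s1
  s1 = a.(rec X. b.(a.X\{b} + 0))\{b} + 0 | --a--▸ s2
  s2 = (rec X. b.(a.X\{b} + 0))\{b} | ∅
Reachable graph of Q (3 states):
  t0 = rec X. b.a.X\{b} | --b--▸ t1
  t1 = a.(rec X. b.a.X\{b})\{b} | --a--▸ t2
  t2 = (rec X. b.a.X\{b})\{b} | ∅
Bisimilarity quotient blocks:
  B0 = {s0, t0}
  B1 = {s1, t1}
  B2 = {s2, t2}
s0 ∈ B0, t0 ∈ B0 → same block
Bisimilar ⇒ trace-equivalent.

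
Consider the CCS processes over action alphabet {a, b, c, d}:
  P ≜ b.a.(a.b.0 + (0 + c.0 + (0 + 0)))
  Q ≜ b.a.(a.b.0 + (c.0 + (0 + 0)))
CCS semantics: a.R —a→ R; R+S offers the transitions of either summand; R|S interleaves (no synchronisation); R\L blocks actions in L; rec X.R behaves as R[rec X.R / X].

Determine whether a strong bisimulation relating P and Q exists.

YES

LTS(P): 5 reachable states
  m0 = b.a.(a.b.0 + (0 + c.0 + (0 + 0))) has moves —b→ m1
  m1 = a.(a.b.0 + (0 + c.0 + (0 + 0))) has moves —a→ m2
  m2 = a.b.0 + (0 + c.0 + (0 + 0)) has moves —a→ m3, —c→ m4
  m3 = b.0 has moves —b→ m4
  m4 = 0 has moves ∅
LTS(Q): 5 reachable states
  n0 = b.a.(a.b.0 + (c.0 + (0 + 0))) has moves —b→ n1
  n1 = a.(a.b.0 + (c.0 + (0 + 0))) has moves —a→ n2
  n2 = a.b.0 + (c.0 + (0 + 0)) has moves —a→ n3, —c→ n4
  n3 = b.0 has moves —b→ n4
  n4 = 0 has moves ∅
Coarsest stable partition (strong bisimilarity classes):
  B0 = {m0, n0}
  B1 = {m1, n1}
  B2 = {m2, n2}
  B3 = {m3, n3}
  B4 = {m4, n4}
m0 ∈ B0, n0 ∈ B0 → same block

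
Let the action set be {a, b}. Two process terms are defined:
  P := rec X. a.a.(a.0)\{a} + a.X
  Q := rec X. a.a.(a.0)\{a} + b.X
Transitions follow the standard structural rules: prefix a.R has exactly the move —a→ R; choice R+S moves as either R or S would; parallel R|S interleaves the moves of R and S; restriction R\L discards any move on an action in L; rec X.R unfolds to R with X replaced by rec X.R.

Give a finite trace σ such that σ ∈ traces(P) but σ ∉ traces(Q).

LTS(P): 3 reachable states
  p0 = rec X. a.a.(a.0)\{a} + a.X | —a→ p0, —a→ p1
  p1 = a.(a.0)\{a} | —a→ p2
  p2 = (a.0)\{a} | ∅
LTS(Q): 3 reachable states
  q0 = rec X. a.a.(a.0)\{a} + b.X | —a→ q1, —b→ q0
  q1 = a.(a.0)\{a} | —a→ q2
  q2 = (a.0)\{a} | ∅
Trace ⟨aaa⟩ through P, begin at {p0}:
  [1] a ⇒ {p0, p1}
  [2] a ⇒ {p0, p1, p2}
  [3] a ⇒ {p0, p1, p2}
  — P admits the full trace.
Trace ⟨aaa⟩ through Q, begin at {q0}:
  [1] a ⇒ {q1}
  [2] a ⇒ {q2}
  [3] a ⇒ ∅  — Q cannot continue

aaa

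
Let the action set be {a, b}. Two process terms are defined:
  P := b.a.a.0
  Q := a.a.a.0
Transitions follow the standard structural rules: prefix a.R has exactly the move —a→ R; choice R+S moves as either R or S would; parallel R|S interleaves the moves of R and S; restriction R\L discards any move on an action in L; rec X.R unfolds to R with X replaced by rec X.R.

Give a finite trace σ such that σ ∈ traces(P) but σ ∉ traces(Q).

Reachable graph of P (4 states):
  s0 = b.a.a.0 :: --b--▸ s1
  s1 = a.a.0 :: --a--▸ s2
  s2 = a.0 :: --a--▸ s3
  s3 = 0 :: deadlocked
Reachable graph of Q (4 states):
  t0 = a.a.a.0 :: --a--▸ t1
  t1 = a.a.0 :: --a--▸ t2
  t2 = a.0 :: --a--▸ t3
  t3 = 0 :: deadlocked
Executing b from P (initial set {s0}):
  after b @ step 1: {s1}
  — P admits the full trace.
Executing b from Q (initial set {t0}):
  after b @ step 1: ∅ (Q stuck)

b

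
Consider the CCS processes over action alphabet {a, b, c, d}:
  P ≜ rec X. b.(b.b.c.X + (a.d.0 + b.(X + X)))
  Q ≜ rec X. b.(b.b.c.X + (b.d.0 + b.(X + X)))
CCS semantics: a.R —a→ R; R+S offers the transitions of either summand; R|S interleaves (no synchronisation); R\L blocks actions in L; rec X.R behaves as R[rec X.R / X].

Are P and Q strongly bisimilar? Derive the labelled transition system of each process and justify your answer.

not bisimilar

LTS(P): 7 reachable states
  m0 = rec X. b.(b.b.c.X + (a.d.0 + b.(X + X))) ⊢ -b-> m1
  m1 = b.b.c.(rec X. b.(b.b.c.X + (a.d.0 + b.(X + X)))) + (a.d.0 + b.((rec X. b.(b.b.c.X + (a.d.0 + b.(X + X)))) + (rec X. b.(b.b.c.X + (a.d.0 + b.(X + X)))))) ⊢ -a-> m2, -b-> m3, -b-> m4
  m2 = d.0 ⊢ -d-> m5
  m3 = (rec X. b.(b.b.c.X + (a.d.0 + b.(X + X)))) + (rec X. b.(b.b.c.X + (a.d.0 + b.(X + X)))) ⊢ -b-> m1
  m4 = b.c.(rec X. b.(b.b.c.X + (a.d.0 + b.(X + X)))) ⊢ -b-> m6
  m5 = 0 ⊢ ·
  m6 = c.(rec X. b.(b.b.c.X + (a.d.0 + b.(X + X)))) ⊢ -c-> m0
LTS(Q): 7 reachable states
  n0 = rec X. b.(b.b.c.X + (b.d.0 + b.(X + X))) ⊢ -b-> n1
  n1 = b.b.c.(rec X. b.(b.b.c.X + (b.d.0 + b.(X + X)))) + (b.d.0 + b.((rec X. b.(b.b.c.X + (b.d.0 + b.(X + X)))) + (rec X. b.(b.b.c.X + (b.d.0 + b.(X + X)))))) ⊢ -b-> n2, -b-> n3, -b-> n4
  n2 = (rec X. b.(b.b.c.X + (b.d.0 + b.(X + X)))) + (rec X. b.(b.b.c.X + (b.d.0 + b.(X + X)))) ⊢ -b-> n1
  n3 = b.c.(rec X. b.(b.b.c.X + (b.d.0 + b.(X + X)))) ⊢ -b-> n5
  n4 = d.0 ⊢ -d-> n6
  n5 = c.(rec X. b.(b.b.c.X + (b.d.0 + b.(X + X)))) ⊢ -c-> n0
  n6 = 0 ⊢ ·
Partition-refinement fixed point:
  B0 = {m0, m3}
  B1 = {m1}
  B2 = {m4}
  B3 = {m6}
  B4 = {m2, n4}
  B5 = {m5, n6}
  B6 = {n0, n2}
  B7 = {n1}
  B8 = {n3}
  B9 = {n5}
m0 ∈ B0, n0 ∈ B6 → different blocks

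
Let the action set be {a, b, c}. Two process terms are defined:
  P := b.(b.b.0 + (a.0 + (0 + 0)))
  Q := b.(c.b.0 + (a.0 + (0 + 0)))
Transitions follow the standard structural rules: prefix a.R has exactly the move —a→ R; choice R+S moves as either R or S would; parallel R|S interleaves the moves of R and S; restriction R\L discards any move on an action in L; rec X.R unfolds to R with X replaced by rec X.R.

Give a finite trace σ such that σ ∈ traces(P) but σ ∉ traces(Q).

bb

LTS(P): 4 reachable states
  m0 = b.(b.b.0 + (a.0 + (0 + 0))) → ··b··> m1
  m1 = b.b.0 + (a.0 + (0 + 0)) → ··a··> m2, ··b··> m3
  m2 = 0 → ∅
  m3 = b.0 → ··b··> m2
LTS(Q): 4 reachable states
  n0 = b.(c.b.0 + (a.0 + (0 + 0))) → ··b··> n1
  n1 = c.b.0 + (a.0 + (0 + 0)) → ··a··> n2, ··c··> n3
  n2 = 0 → ∅
  n3 = b.0 → ··b··> n2
Run σ = ⟨bb⟩ on P: start {m0}
  after b @ step 1: {m1}
  after b @ step 2: {m3}
  ✓ P
Run σ = ⟨bb⟩ on Q: start {n0}
  after b @ step 1: {n1}
  after b @ step 2: ∅  — Q cannot continue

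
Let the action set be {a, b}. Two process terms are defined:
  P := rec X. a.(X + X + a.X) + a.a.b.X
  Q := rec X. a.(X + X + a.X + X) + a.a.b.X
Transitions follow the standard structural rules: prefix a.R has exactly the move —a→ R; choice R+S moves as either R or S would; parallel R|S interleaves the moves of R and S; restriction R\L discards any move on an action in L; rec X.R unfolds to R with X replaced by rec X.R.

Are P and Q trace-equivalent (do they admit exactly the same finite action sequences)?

YES

P's transition system — 4 states:
  m0 = rec X. a.(X + X + a.X) + a.a.b.X → ··a··> m1, ··a··> m2
  m1 = (rec X. a.(X + X + a.X) + a.a.b.X) + (rec X. a.(X + X + a.X) + a.a.b.X) + a.(rec X. a.(X + X + a.X) + a.a.b.X) → ··a··> m0, ··a··> m1, ··a··> m2
  m2 = a.b.(rec X. a.(X + X + a.X) + a.a.b.X) → ··a··> m3
  m3 = b.(rec X. a.(X + X + a.X) + a.a.b.X) → ··b··> m0
Q's transition system — 4 states:
  n0 = rec X. a.(X + X + a.X + X) + a.a.b.X → ··a··> n1, ··a··> n2
  n1 = (rec X. a.(X + X + a.X + X) + a.a.b.X) + (rec X. a.(X + X + a.X + X) + a.a.b.X) + a.(rec X. a.(X + X + a.X + X) + a.a.b.X) + (rec X. a.(X + X + a.X + X) + a.a.b.X) → ··a··> n0, ··a··> n1, ··a··> n2
  n2 = a.b.(rec X. a.(X + X + a.X + X) + a.a.b.X) → ··a··> n3
  n3 = b.(rec X. a.(X + X + a.X + X) + a.a.b.X) → ··b··> n0
Coarsest stable partition (strong bisimilarity classes):
  B0 = {m0, m1, n0, n1}
  B1 = {m2, n2}
  B2 = {m3, n3}
m0 ∈ B0, n0 ∈ B0 → same block
Bisimilar ⇒ trace-equivalent.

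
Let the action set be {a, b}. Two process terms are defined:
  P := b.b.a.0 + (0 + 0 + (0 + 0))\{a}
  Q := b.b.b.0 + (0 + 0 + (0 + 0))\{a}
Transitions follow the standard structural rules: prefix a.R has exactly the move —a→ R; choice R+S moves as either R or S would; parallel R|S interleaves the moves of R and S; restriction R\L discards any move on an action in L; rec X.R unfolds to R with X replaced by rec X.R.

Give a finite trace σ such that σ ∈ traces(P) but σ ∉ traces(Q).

bba

P's transition system — 4 states:
  s0 = b.b.a.0 + (0 + 0 + (0 + 0))\{a} ⊢ =b=> s1
  s1 = b.a.0 ⊢ =b=> s2
  s2 = a.0 ⊢ =a=> s3
  s3 = 0 ⊢ (no moves)
Q's transition system — 4 states:
  t0 = b.b.b.0 + (0 + 0 + (0 + 0))\{a} ⊢ =b=> t1
  t1 = b.b.0 ⊢ =b=> t2
  t2 = b.0 ⊢ =b=> t3
  t3 = 0 ⊢ (no moves)
Executing bba from P (initial set {s0}):
  [1] b ⇒ {s1}
  [2] b ⇒ {s2}
  [3] a ⇒ {s3}
  P completes σ.
Executing bba from Q (initial set {t0}):
  [1] b ⇒ {t1}
  [2] b ⇒ {t2}
  [3] a ⇒ no successor for Q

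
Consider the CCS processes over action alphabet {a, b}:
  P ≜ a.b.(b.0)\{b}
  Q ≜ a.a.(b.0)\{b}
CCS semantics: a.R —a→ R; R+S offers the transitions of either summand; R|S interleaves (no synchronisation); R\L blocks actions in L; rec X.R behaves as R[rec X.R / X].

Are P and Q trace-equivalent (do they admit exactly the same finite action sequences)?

LTS(P): 3 reachable states
  p0 = a.b.(b.0)\{b} → —a→ p1
  p1 = b.(b.0)\{b} → —b→ p2
  p2 = (b.0)\{b} → ·
LTS(Q): 3 reachable states
  q0 = a.a.(b.0)\{b} → —a→ q1
  q1 = a.(b.0)\{b} → —a→ q2
  q2 = (b.0)\{b} → ·
Executing ab from P (initial set {p0}):
  step 1 (a): {p1}
  step 2 (b): {p2}
  P completes σ.
Executing ab from Q (initial set {q0}):
  step 1 (a): {q1}
  step 2 (b): ∅  — Q cannot continue

traces(P) ≠ traces(Q) — witness ⟨ab⟩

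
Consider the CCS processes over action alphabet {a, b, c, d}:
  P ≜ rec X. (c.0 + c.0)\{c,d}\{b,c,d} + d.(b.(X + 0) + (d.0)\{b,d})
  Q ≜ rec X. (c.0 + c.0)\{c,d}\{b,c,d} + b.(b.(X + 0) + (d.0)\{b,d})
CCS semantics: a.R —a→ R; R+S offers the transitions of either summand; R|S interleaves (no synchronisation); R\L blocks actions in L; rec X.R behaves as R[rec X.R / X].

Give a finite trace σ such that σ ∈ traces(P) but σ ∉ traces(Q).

d

LTS(P): 3 reachable states
  s0 = rec X. (c.0 + c.0)\{c,d}\{b,c,d} + d.(b.(X + 0) + (d.0)\{b,d}) has moves -d-> s1
  s1 = b.((rec X. (c.0 + c.0)\{c,d}\{b,c,d} + d.(b.(X + 0) + (d.0)\{b,d})) + 0) + (d.0)\{b,d} has moves -b-> s2
  s2 = (rec X. (c.0 + c.0)\{c,d}\{b,c,d} + d.(b.(X + 0) + (d.0)\{b,d})) + 0 has moves -d-> s1
LTS(Q): 3 reachable states
  t0 = rec X. (c.0 + c.0)\{c,d}\{b,c,d} + b.(b.(X + 0) + (d.0)\{b,d}) has moves -b-> t1
  t1 = b.((rec X. (c.0 + c.0)\{c,d}\{b,c,d} + b.(b.(X + 0) + (d.0)\{b,d})) + 0) + (d.0)\{b,d} has moves -b-> t2
  t2 = (rec X. (c.0 + c.0)\{c,d}\{b,c,d} + b.(b.(X + 0) + (d.0)\{b,d})) + 0 has moves -b-> t1
Run σ = ⟨d⟩ on P: start {s0}
  [1] d ⇒ {s1}
  P completes σ.
Run σ = ⟨d⟩ on Q: start {t0}
  [1] d ⇒ ∅ (Q stuck)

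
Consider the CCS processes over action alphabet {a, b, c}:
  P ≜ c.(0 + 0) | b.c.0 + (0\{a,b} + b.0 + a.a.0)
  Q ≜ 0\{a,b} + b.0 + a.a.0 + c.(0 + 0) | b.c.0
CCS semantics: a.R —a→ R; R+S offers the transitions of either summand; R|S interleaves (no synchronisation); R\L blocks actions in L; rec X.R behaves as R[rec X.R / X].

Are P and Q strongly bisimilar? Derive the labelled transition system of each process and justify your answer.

Reachable graph of P (8 states):
  p0 = c.(0 + 0) | b.c.0 + (0\{a,b} + b.0 + a.a.0) → -a-> p1, -b-> p2, -b-> p3, -c-> p4
  p1 = a.0 → -a-> p2
  p2 = 0 → deadlocked
  p3 = c.(0 + 0) | c.0 → -c-> p5, -c-> p6
  p4 = (0 + 0) | b.c.0 → -b-> p5
  p5 = (0 + 0) | c.0 → -c-> p7
  p6 = c.(0 + 0) | 0 → -c-> p7
  p7 = (0 + 0) | 0 → deadlocked
Reachable graph of Q (8 states):
  q0 = 0\{a,b} + b.0 + a.a.0 + c.(0 + 0) | b.c.0 → -a-> q1, -b-> q2, -b-> q3, -c-> q4
  q1 = a.0 → -a-> q2
  q2 = 0 → deadlocked
  q3 = c.(0 + 0) | c.0 → -c-> q5, -c-> q6
  q4 = (0 + 0) | b.c.0 → -b-> q5
  q5 = (0 + 0) | c.0 → -c-> q7
  q6 = c.(0 + 0) | 0 → -c-> q7
  q7 = (0 + 0) | 0 → deadlocked
Bisimilarity quotient blocks:
  B0 = {p0, q0}
  B1 = {p4, q4}
  B2 = {p5, p6, q5, q6}
  B3 = {p2, p7, q2, q7}
  B4 = {p3, q3}
  B5 = {p1, q1}
p0 ∈ B0, q0 ∈ B0 → same block

bisimilar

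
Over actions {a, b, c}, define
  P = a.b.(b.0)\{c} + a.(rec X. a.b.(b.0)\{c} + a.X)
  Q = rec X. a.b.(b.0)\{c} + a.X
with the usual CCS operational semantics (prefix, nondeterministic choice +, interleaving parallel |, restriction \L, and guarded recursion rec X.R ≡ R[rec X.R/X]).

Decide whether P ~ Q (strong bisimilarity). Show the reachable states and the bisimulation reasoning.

LTS(P): 5 reachable states
  s0 = a.b.(b.0)\{c} + a.(rec X. a.b.(b.0)\{c} + a.X) :: =a=> s1, =a=> s2
  s1 = b.(b.0)\{c} :: =b=> s3
  s2 = rec X. a.b.(b.0)\{c} + a.X :: =a=> s1, =a=> s2
  s3 = (b.0)\{c} :: =b=> s4
  s4 = 0\{c} :: stopped
LTS(Q): 4 reachable states
  t0 = rec X. a.b.(b.0)\{c} + a.X :: =a=> t0, =a=> t1
  t1 = b.(b.0)\{c} :: =b=> t2
  t2 = (b.0)\{c} :: =b=> t3
  t3 = 0\{c} :: stopped
Bisimilarity quotient blocks:
  B0 = {s0, s2, t0}
  B1 = {s1, t1}
  B2 = {s3, t2}
  B3 = {s4, t3}
s0 ∈ B0, t0 ∈ B0 → same block

bisimilar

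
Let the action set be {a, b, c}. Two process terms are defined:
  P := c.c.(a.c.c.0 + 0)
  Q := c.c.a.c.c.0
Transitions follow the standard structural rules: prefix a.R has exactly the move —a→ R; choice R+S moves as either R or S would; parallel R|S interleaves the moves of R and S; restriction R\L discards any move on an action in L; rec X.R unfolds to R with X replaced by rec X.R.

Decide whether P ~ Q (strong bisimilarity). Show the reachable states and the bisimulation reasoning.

Reachable graph of P (6 states):
  m0 = c.c.(a.c.c.0 + 0) :: —c→ m1
  m1 = c.(a.c.c.0 + 0) :: —c→ m2
  m2 = a.c.c.0 + 0 :: —a→ m3
  m3 = c.c.0 :: —c→ m4
  m4 = c.0 :: —c→ m5
  m5 = 0 :: stopped
Reachable graph of Q (6 states):
  n0 = c.c.a.c.c.0 :: —c→ n1
  n1 = c.a.c.c.0 :: —c→ n2
  n2 = a.c.c.0 :: —a→ n3
  n3 = c.c.0 :: —c→ n4
  n4 = c.0 :: —c→ n5
  n5 = 0 :: stopped
Partition-refinement fixed point:
  B0 = {m0, n0}
  B1 = {m1, n1}
  B2 = {m2, n2}
  B3 = {m3, n3}
  B4 = {m4, n4}
  B5 = {m5, n5}
m0 ∈ B0, n0 ∈ B0 → same block

YES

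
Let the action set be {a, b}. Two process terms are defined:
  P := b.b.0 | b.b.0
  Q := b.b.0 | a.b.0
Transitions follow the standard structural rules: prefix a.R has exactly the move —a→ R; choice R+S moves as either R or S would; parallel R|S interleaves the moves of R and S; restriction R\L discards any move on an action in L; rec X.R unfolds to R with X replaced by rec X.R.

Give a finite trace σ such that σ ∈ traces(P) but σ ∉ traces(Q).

bbb

P's transition system — 9 states:
  s0 = b.b.0 | b.b.0 | =b=> s1, =b=> s2
  s1 = b.0 | b.b.0 | =b=> s3, =b=> s4
  s2 = b.b.0 | b.0 | =b=> s4, =b=> s5
  s3 = 0 | b.b.0 | =b=> s6
  s4 = b.0 | b.0 | =b=> s6, =b=> s7
  s5 = b.b.0 | 0 | =b=> s7
  s6 = 0 | b.0 | =b=> s8
  s7 = b.0 | 0 | =b=> s8
  s8 = 0 | 0 | ∅
Q's transition system — 9 states:
  t0 = b.b.0 | a.b.0 | =a=> t1, =b=> t2
  t1 = b.b.0 | b.0 | =b=> t3, =b=> t4
  t2 = b.0 | a.b.0 | =a=> t3, =b=> t5
  t3 = b.0 | b.0 | =b=> t6, =b=> t7
  t4 = b.b.0 | 0 | =b=> t7
  t5 = 0 | a.b.0 | =a=> t6
  t6 = 0 | b.0 | =b=> t8
  t7 = b.0 | 0 | =b=> t8
  t8 = 0 | 0 | ∅
Trace ⟨bbb⟩ through P, begin at {s0}:
  step 1 (b): {s1, s2}
  step 2 (b): {s3, s4, s5}
  step 3 (b): {s6, s7}
  P completes σ.
Trace ⟨bbb⟩ through Q, begin at {t0}:
  step 1 (b): {t2}
  step 2 (b): {t5}
  step 3 (b): ∅ (Q stuck)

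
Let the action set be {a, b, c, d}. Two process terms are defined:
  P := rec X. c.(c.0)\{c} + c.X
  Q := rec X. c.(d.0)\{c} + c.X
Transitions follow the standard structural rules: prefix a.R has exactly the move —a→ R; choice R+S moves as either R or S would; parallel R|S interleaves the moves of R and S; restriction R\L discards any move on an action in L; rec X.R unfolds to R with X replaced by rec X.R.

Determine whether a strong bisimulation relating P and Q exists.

P ≁ Q

LTS(P): 2 reachable states
  u0 = rec X. c.(c.0)\{c} + c.X | --c--▸ u0, --c--▸ u1
  u1 = (c.0)\{c} | deadlocked
LTS(Q): 3 reachable states
  v0 = rec X. c.(d.0)\{c} + c.X | --c--▸ v0, --c--▸ v1
  v1 = (d.0)\{c} | --d--▸ v2
  v2 = 0\{c} | deadlocked
Partition-refinement fixed point:
  B0 = {u0}
  B1 = {u1, v2}
  B2 = {v0}
  B3 = {v1}
u0 ∈ B0, v0 ∈ B2 → different blocks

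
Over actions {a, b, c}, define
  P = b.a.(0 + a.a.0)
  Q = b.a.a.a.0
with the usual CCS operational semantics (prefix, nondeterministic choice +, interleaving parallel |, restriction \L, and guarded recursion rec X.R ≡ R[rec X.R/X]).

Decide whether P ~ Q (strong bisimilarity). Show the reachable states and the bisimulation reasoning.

bisimilar

LTS(P): 5 reachable states
  s0 = b.a.(0 + a.a.0) | --b--▸ s1
  s1 = a.(0 + a.a.0) | --a--▸ s2
  s2 = 0 + a.a.0 | --a--▸ s3
  s3 = a.0 | --a--▸ s4
  s4 = 0 | (no moves)
LTS(Q): 5 reachable states
  t0 = b.a.a.a.0 | --b--▸ t1
  t1 = a.a.a.0 | --a--▸ t2
  t2 = a.a.0 | --a--▸ t3
  t3 = a.0 | --a--▸ t4
  t4 = 0 | (no moves)
Coarsest stable partition (strong bisimilarity classes):
  B0 = {s0, t0}
  B1 = {s1, t1}
  B2 = {s2, t2}
  B3 = {s3, t3}
  B4 = {s4, t4}
s0 ∈ B0, t0 ∈ B0 → same block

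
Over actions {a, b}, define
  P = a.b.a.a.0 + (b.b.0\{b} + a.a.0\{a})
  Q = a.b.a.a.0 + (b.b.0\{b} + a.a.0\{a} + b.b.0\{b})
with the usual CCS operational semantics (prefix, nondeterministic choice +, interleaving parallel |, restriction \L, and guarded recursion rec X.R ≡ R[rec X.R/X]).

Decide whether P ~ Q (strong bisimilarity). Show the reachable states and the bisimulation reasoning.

bisimilar

P's transition system — 9 states:
  p0 = a.b.a.a.0 + (b.b.0\{b} + a.a.0\{a}) | -a-> p1, -a-> p2, -b-> p3
  p1 = a.0\{a} | -a-> p4
  p2 = b.a.a.0 | -b-> p5
  p3 = b.0\{b} | -b-> p6
  p4 = 0\{a} | deadlocked
  p5 = a.a.0 | -a-> p7
  p6 = 0\{b} | deadlocked
  p7 = a.0 | -a-> p8
  p8 = 0 | deadlocked
Q's transition system — 9 states:
  q0 = a.b.a.a.0 + (b.b.0\{b} + a.a.0\{a} + b.b.0\{b}) | -a-> q1, -a-> q2, -b-> q3
  q1 = a.0\{a} | -a-> q4
  q2 = b.a.a.0 | -b-> q5
  q3 = b.0\{b} | -b-> q6
  q4 = 0\{a} | deadlocked
  q5 = a.a.0 | -a-> q7
  q6 = 0\{b} | deadlocked
  q7 = a.0 | -a-> q8
  q8 = 0 | deadlocked
Bisimilarity quotient blocks:
  B0 = {p0, q0}
  B1 = {p1, p7, q1, q7}
  B2 = {p4, p6, p8, q4, q6, q8}
  B3 = {p3, q3}
  B4 = {p2, q2}
  B5 = {p5, q5}
p0 ∈ B0, q0 ∈ B0 → same block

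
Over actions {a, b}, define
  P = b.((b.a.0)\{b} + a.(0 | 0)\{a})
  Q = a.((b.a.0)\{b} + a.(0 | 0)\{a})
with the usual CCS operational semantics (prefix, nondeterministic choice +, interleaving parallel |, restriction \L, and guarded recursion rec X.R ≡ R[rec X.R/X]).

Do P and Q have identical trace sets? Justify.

trace-distinct — witness ⟨b⟩

LTS(P): 3 reachable states
  u0 = b.((b.a.0)\{b} + a.(0 | 0)\{a}) ⊢ —b→ u1
  u1 = (b.a.0)\{b} + a.(0 | 0)\{a} ⊢ —a→ u2
  u2 = (0 | 0)\{a} ⊢ (no moves)
LTS(Q): 3 reachable states
  v0 = a.((b.a.0)\{b} + a.(0 | 0)\{a}) ⊢ —a→ v1
  v1 = (b.a.0)\{b} + a.(0 | 0)\{a} ⊢ —a→ v2
  v2 = (0 | 0)\{a} ⊢ (no moves)
Executing b from P (initial set {u0}):
  step 1 (b): {u1}
  P completes σ.
Executing b from Q (initial set {v0}):
  step 1 (b): ∅ (Q stuck)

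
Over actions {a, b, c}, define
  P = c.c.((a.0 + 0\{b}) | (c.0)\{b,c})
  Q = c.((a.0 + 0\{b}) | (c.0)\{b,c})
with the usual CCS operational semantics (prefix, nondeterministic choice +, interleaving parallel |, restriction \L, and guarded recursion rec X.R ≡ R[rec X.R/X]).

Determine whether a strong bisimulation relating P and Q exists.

not bisimilar

LTS(P): 4 reachable states
  s0 = c.c.((a.0 + 0\{b}) | (c.0)\{b,c}) → --c--▸ s1
  s1 = c.((a.0 + 0\{b}) | (c.0)\{b,c}) → --c--▸ s2
  s2 = (a.0 + 0\{b}) | (c.0)\{b,c} → --a--▸ s3
  s3 = 0 | (c.0)\{b,c} → deadlocked
LTS(Q): 3 reachable states
  t0 = c.((a.0 + 0\{b}) | (c.0)\{b,c}) → --c--▸ t1
  t1 = (a.0 + 0\{b}) | (c.0)\{b,c} → --a--▸ t2
  t2 = 0 | (c.0)\{b,c} → deadlocked
Coarsest stable partition (strong bisimilarity classes):
  B0 = {s0}
  B1 = {s1, t0}
  B2 = {s2, t1}
  B3 = {s3, t2}
s0 ∈ B0, t0 ∈ B1 → different blocks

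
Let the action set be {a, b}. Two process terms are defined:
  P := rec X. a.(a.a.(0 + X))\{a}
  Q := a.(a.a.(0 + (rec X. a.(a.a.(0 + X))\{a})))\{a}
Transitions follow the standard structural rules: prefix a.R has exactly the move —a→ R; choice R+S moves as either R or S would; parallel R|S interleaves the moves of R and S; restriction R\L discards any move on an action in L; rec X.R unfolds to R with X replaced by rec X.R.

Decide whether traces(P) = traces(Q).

traces(P) = traces(Q)

P's transition system — 2 states:
  u0 = rec X. a.(a.a.(0 + X))\{a} ⊢ ··a··> u1
  u1 = (a.a.(0 + (rec X. a.(a.a.(0 + X))\{a})))\{a} ⊢ ·
Q's transition system — 2 states:
  v0 = a.(a.a.(0 + (rec X. a.(a.a.(0 + X))\{a})))\{a} ⊢ ··a··> v1
  v1 = (a.a.(0 + (rec X. a.(a.a.(0 + X))\{a})))\{a} ⊢ ·
Bisimilarity quotient blocks:
  B0 = {u0, v0}
  B1 = {u1, v1}
u0 ∈ B0, v0 ∈ B0 → same block
Bisimilar ⇒ trace-equivalent.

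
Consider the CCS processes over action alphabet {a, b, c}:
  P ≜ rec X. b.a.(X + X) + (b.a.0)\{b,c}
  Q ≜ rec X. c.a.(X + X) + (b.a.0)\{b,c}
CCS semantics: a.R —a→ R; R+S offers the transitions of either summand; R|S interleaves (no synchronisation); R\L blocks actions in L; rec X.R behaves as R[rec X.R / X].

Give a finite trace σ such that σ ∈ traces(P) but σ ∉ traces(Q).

LTS(P): 3 reachable states
  u0 = rec X. b.a.(X + X) + (b.a.0)\{b,c} ⊢ =b=> u1
  u1 = a.((rec X. b.a.(X + X) + (b.a.0)\{b,c}) + (rec X. b.a.(X + X) + (b.a.0)\{b,c})) ⊢ =a=> u2
  u2 = (rec X. b.a.(X + X) + (b.a.0)\{b,c}) + (rec X. b.a.(X + X) + (b.a.0)\{b,c}) ⊢ =b=> u1
LTS(Q): 3 reachable states
  v0 = rec X. c.a.(X + X) + (b.a.0)\{b,c} ⊢ =c=> v1
  v1 = a.((rec X. c.a.(X + X) + (b.a.0)\{b,c}) + (rec X. c.a.(X + X) + (b.a.0)\{b,c})) ⊢ =a=> v2
  v2 = (rec X. c.a.(X + X) + (b.a.0)\{b,c}) + (rec X. c.a.(X + X) + (b.a.0)\{b,c}) ⊢ =c=> v1
Trace ⟨b⟩ through P, begin at {u0}:
  [1] b ⇒ {u1}
  — P admits the full trace.
Trace ⟨b⟩ through Q, begin at {v0}:
  [1] b ⇒ ∅  — Q cannot continue

b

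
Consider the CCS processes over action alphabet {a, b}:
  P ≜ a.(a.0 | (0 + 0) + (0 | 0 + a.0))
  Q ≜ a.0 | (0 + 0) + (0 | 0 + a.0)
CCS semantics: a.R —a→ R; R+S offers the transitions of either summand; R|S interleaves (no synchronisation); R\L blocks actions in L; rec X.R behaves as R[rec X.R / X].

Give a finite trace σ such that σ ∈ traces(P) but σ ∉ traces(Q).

LTS(P): 4 reachable states
  s0 = a.(a.0 | (0 + 0) + (0 | 0 + a.0)) | —a→ s1
  s1 = a.0 | (0 + 0) + (0 | 0 + a.0) | —a→ s2, —a→ s3
  s2 = 0 | (no moves)
  s3 = 0 | (0 + 0) | (no moves)
LTS(Q): 3 reachable states
  t0 = a.0 | (0 + 0) + (0 | 0 + a.0) | —a→ t1, —a→ t2
  t1 = 0 | (no moves)
  t2 = 0 | (0 + 0) | (no moves)
Run σ = ⟨aa⟩ on P: start {s0}
  after a @ step 1: {s1}
  after a @ step 2: {s2, s3}
  ✓ P
Run σ = ⟨aa⟩ on Q: start {t0}
  after a @ step 1: {t1, t2}
  after a @ step 2: ∅ (Q stuck)

aa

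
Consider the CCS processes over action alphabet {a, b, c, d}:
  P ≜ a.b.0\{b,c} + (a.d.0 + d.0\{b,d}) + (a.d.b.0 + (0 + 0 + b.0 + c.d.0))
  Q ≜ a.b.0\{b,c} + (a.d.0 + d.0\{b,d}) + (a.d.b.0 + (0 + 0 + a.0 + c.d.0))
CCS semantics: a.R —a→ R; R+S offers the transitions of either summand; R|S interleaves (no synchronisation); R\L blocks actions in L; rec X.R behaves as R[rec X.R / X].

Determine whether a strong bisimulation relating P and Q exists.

not bisimilar

Reachable graph of P (8 states):
  u0 = a.b.0\{b,c} + (a.d.0 + d.0\{b,d}) + (a.d.b.0 + (0 + 0 + b.0 + c.d.0)) | —a→ u1, —a→ u2, —a→ u3, —b→ u4, —c→ u2, —d→ u5
  u1 = b.0\{b,c} | —b→ u6
  u2 = d.0 | —d→ u4
  u3 = d.b.0 | —d→ u7
  u4 = 0 | stopped
  u5 = 0\{b,d} | stopped
  u6 = 0\{b,c} | stopped
  u7 = b.0 | —b→ u4
Reachable graph of Q (8 states):
  v0 = a.b.0\{b,c} + (a.d.0 + d.0\{b,d}) + (a.d.b.0 + (0 + 0 + a.0 + c.d.0)) | —a→ v1, —a→ v2, —a→ v3, —a→ v4, —c→ v3, —d→ v5
  v1 = 0 | stopped
  v2 = b.0\{b,c} | —b→ v6
  v3 = d.0 | —d→ v1
  v4 = d.b.0 | —d→ v7
  v5 = 0\{b,d} | stopped
  v6 = 0\{b,c} | stopped
  v7 = b.0 | —b→ v1
Coarsest stable partition (strong bisimilarity classes):
  B0 = {u0}
  B1 = {u2, v3}
  B2 = {u4, u5, u6, v1, v5, v6}
  B3 = {u3, v4}
  B4 = {u1, u7, v2, v7}
  B5 = {v0}
u0 ∈ B0, v0 ∈ B5 → different blocks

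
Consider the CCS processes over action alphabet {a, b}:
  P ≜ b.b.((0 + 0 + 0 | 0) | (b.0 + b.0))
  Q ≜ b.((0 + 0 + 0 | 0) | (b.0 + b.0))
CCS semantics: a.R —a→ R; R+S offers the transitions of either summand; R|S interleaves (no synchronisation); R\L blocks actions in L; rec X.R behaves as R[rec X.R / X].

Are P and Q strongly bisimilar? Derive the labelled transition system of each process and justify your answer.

LTS(P): 4 reachable states
  p0 = b.b.((0 + 0 + 0 | 0) | (b.0 + b.0)) ⊢ ··b··> p1
  p1 = b.((0 + 0 + 0 | 0) | (b.0 + b.0)) ⊢ ··b··> p2
  p2 = (0 + 0 + 0 | 0) | (b.0 + b.0) ⊢ ··b··> p3
  p3 = (0 + 0 + 0 | 0) | 0 ⊢ ·
LTS(Q): 3 reachable states
  q0 = b.((0 + 0 + 0 | 0) | (b.0 + b.0)) ⊢ ··b··> q1
  q1 = (0 + 0 + 0 | 0) | (b.0 + b.0) ⊢ ··b··> q2
  q2 = (0 + 0 + 0 | 0) | 0 ⊢ ·
Bisimilarity quotient blocks:
  B0 = {p0}
  B1 = {p1, q0}
  B2 = {p2, q1}
  B3 = {p3, q2}
p0 ∈ B0, q0 ∈ B1 → different blocks

NO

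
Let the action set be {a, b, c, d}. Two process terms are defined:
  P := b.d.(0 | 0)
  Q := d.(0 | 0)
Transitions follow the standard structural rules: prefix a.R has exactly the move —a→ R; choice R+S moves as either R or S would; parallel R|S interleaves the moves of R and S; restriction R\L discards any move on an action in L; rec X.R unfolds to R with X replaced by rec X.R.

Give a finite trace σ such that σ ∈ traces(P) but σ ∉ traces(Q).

P's transition system — 3 states:
  m0 = b.d.(0 | 0) → --b--▸ m1
  m1 = d.(0 | 0) → --d--▸ m2
  m2 = 0 | 0 → ·
Q's transition system — 2 states:
  n0 = d.(0 | 0) → --d--▸ n1
  n1 = 0 | 0 → ·
Trace ⟨b⟩ through P, begin at {m0}:
  [1] b ⇒ {m1}
  ✓ P
Trace ⟨b⟩ through Q, begin at {n0}:
  [1] b ⇒ ∅ (Q stuck)

b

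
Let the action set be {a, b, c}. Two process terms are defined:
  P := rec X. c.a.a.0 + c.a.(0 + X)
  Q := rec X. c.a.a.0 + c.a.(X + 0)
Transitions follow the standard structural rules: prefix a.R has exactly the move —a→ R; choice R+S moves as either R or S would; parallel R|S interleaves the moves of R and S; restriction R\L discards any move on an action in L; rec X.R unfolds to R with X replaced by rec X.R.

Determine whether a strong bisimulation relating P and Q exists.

P ~ Q

Reachable graph of P (6 states):
  s0 = rec X. c.a.a.0 + c.a.(0 + X) | —c→ s1, —c→ s2
  s1 = a.(0 + (rec X. c.a.a.0 + c.a.(0 + X))) | —a→ s3
  s2 = a.a.0 | —a→ s4
  s3 = 0 + (rec X. c.a.a.0 + c.a.(0 + X)) | —c→ s1, —c→ s2
  s4 = a.0 | —a→ s5
  s5 = 0 | stopped
Reachable graph of Q (6 states):
  t0 = rec X. c.a.a.0 + c.a.(X + 0) | —c→ t1, —c→ t2
  t1 = a.((rec X. c.a.a.0 + c.a.(X + 0)) + 0) | —a→ t3
  t2 = a.a.0 | —a→ t4
  t3 = (rec X. c.a.a.0 + c.a.(X + 0)) + 0 | —c→ t1, —c→ t2
  t4 = a.0 | —a→ t5
  t5 = 0 | stopped
Partition-refinement fixed point:
  B0 = {s0, s3, t0, t3}
  B1 = {s2, t2}
  B2 = {s4, t4}
  B3 = {s5, t5}
  B4 = {s1, t1}
s0 ∈ B0, t0 ∈ B0 → same block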